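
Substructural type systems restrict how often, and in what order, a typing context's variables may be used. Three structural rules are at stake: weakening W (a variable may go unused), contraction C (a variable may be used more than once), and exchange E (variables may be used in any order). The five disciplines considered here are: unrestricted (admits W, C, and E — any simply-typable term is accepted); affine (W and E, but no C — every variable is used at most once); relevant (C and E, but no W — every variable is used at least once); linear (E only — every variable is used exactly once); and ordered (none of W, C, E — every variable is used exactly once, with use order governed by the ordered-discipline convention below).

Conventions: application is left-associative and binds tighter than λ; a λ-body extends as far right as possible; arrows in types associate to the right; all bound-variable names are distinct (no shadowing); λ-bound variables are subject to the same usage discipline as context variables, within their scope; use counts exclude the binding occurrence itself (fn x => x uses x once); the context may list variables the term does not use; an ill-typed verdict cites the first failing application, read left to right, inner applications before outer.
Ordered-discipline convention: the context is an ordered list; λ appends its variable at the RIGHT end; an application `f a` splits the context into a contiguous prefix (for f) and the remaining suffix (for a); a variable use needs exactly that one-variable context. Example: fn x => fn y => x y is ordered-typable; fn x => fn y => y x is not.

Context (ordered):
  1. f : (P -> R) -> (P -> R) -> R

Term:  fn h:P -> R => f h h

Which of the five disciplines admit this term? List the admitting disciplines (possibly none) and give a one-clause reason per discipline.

admitting disciplines: relevant, unrestricted
use counts: f ×1; h [bound] ×2
uses in reading order: f, h, h
typing: well-typed at (P -> R) -> R
ordered ✗ (h ×2 used more than once (contraction))
linear ✗ (h ×2 used more than once (contraction))
affine ✗ (h ×2 used more than once (contraction))
relevant ✓ (at least one use each (f, h))
unrestricted ✓ (simply typable at (P -> R) -> R; W, C, E all held)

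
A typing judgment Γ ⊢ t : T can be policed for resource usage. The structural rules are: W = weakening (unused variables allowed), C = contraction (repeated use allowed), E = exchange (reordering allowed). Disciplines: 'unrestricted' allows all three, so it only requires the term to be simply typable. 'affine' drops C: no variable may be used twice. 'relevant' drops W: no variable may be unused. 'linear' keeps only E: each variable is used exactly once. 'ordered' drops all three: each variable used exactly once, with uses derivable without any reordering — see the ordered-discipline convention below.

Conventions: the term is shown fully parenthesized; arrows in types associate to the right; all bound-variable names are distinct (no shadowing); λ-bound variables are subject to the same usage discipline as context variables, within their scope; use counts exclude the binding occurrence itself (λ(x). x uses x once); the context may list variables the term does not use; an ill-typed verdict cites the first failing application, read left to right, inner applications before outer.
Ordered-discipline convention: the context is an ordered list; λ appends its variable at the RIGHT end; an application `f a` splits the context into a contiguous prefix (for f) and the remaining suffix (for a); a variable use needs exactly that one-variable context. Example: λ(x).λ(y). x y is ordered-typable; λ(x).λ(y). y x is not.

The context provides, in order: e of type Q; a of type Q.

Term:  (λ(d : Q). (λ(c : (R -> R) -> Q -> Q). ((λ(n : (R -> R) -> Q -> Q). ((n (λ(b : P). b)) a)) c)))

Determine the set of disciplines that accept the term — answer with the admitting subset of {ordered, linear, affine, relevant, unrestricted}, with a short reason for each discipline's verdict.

admitted by: none
use counts: e: 0; a: 1; d (bound): 0; c (bound): 1; n (bound): 1; b (bound): 1
use order (left to right): n, b, a, c
typing: ill-typed: an application expects R -> R but receives P -> P
ordered: ✗, fails simple typing
linear: ✗, a type mismatch blocks all five
affine: ✗, the type mismatch rejects it
relevant: ✗, not simply typable
unrestricted: ✗, fails simple typing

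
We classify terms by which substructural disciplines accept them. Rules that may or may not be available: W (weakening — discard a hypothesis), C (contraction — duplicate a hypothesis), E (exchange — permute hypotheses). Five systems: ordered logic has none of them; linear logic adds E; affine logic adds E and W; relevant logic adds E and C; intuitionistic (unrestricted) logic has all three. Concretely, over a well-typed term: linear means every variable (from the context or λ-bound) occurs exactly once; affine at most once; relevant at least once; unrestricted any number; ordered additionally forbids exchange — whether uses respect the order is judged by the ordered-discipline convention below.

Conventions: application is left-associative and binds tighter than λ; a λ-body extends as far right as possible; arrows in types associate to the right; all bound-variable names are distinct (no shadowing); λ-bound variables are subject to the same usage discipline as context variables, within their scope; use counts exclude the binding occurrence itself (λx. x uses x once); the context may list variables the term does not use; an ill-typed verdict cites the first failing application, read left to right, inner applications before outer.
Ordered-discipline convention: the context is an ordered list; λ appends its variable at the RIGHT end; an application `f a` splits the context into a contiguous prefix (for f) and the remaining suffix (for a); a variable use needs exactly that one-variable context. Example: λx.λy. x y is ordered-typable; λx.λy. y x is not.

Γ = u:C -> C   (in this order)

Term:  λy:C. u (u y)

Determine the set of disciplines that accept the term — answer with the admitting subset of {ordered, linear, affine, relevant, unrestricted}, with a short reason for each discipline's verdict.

accepted by: relevant, unrestricted
use counts: u: 2×, y [bound]: 1×
left-to-right use order: u, u, y
typing: well-typed at C -> C
ordered ✗ (u ×2 used more than once (contraction))
linear ✗ (u ×2 used more than once (contraction))
affine ✗ (u ×2 used more than once (contraction))
relevant ✓ (every one of u, y appears)
unrestricted ✓ (typability at C -> C is all that's needed)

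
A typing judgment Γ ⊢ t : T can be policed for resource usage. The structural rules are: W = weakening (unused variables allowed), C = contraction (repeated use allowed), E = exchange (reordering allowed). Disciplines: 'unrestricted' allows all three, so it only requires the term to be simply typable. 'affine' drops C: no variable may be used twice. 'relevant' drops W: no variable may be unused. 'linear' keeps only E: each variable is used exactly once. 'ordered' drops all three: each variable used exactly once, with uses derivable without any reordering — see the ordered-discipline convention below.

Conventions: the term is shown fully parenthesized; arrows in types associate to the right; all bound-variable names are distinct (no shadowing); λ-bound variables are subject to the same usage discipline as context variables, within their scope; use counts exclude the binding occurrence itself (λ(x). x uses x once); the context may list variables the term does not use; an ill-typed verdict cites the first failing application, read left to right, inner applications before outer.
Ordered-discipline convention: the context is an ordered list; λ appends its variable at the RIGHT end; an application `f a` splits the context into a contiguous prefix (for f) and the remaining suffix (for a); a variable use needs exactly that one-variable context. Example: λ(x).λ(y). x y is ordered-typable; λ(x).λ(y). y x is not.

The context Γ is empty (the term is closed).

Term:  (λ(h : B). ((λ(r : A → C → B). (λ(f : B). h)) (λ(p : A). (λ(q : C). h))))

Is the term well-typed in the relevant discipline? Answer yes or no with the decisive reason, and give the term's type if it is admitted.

no — r, f, p, q left unused
usage: h [bound]: 2×, r [bound]: 0×, f [bound]: 0×, p [bound]: 0×, q [bound]: 0×
order of uses: h, h
typing: the term checks, with type B → B → B
across the five disciplines: ordered ✗, linear ✗, affine ✗, relevant ✗, unrestricted ✓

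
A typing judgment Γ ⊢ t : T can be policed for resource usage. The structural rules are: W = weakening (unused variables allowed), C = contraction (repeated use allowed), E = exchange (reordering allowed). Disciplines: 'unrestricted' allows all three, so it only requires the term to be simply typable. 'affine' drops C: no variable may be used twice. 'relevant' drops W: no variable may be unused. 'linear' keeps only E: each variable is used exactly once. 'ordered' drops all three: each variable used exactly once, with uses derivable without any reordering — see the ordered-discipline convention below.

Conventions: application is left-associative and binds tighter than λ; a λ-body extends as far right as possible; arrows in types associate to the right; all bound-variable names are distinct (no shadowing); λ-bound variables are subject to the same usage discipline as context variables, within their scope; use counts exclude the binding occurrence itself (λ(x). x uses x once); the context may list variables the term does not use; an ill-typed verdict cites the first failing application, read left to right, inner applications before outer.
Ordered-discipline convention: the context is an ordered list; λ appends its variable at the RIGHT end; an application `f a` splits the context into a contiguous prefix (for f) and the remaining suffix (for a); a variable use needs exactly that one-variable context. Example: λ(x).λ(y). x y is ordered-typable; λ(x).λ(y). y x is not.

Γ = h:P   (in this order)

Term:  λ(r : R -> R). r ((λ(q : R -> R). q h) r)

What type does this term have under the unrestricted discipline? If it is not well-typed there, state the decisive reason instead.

not well-typed under unrestricted — not simply typable
usage: h: 1×; r [bound]: 2×; q [bound]: 1×
uses in reading order: r, q, h, r
typing: ill-typed: an application expects R but receives P
all disciplines: ordered ✗ · linear ✗ · affine ✗ · relevant ✗ · unrestricted ✗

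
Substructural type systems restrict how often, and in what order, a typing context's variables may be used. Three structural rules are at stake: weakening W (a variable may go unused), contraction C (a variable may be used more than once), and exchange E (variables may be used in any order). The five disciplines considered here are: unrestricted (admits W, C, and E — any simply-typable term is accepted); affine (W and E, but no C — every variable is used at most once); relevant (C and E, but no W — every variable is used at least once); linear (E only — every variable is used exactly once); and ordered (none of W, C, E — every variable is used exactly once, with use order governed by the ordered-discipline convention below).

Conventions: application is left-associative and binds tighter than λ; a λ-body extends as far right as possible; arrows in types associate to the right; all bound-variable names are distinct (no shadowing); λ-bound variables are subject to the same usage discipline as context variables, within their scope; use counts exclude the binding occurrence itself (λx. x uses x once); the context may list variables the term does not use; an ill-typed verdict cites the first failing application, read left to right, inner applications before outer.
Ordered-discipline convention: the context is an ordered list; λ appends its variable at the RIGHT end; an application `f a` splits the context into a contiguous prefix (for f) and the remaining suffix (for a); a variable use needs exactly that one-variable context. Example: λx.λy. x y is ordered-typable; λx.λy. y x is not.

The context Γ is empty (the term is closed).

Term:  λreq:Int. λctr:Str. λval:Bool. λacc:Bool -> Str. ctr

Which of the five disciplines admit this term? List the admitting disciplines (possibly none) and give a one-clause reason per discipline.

admitted in: affine, unrestricted
use counts: req (λ-bound): 0×, ctr (λ-bound): 1×, val (λ-bound): 0×, acc (λ-bound): 0×
use order (left to right): ctr
typing: well-typed — term : Int -> Str -> Bool -> (Bool -> Str) -> Str
ordered ✗ (unused: req, val, acc — weakening required)
linear ✗ (unused: req, val, acc — weakening required)
affine ✓ (req, ctr, val, acc: no repeats, contraction unneeded)
relevant ✗ (unused: req, val, acc — weakening required)
unrestricted ✓ (well-typed at Int -> Str -> Bool -> (Bool -> Str) -> Str; no restrictions here)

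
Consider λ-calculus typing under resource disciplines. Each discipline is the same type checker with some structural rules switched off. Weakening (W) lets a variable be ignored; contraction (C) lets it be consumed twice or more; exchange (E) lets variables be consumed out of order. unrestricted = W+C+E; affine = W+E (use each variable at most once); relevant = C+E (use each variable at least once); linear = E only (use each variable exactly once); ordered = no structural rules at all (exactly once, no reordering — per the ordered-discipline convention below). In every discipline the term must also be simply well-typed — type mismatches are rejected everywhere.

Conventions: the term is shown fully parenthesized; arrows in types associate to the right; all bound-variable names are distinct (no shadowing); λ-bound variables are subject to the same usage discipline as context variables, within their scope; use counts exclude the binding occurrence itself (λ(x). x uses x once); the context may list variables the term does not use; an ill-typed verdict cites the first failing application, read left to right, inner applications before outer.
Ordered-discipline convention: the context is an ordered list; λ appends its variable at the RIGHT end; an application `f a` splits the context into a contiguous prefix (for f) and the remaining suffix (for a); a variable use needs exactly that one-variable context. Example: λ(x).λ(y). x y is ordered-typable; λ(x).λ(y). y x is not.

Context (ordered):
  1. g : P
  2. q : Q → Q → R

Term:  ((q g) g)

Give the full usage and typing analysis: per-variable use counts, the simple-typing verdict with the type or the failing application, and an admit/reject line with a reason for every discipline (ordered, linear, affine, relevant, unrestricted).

variable uses: g ×2, q ×1
order of uses: q, g, g
typing: ill-typed: argument of type P where Q is required
ordered: ✗, not simply typable
linear: ✗, fails simple typing
affine: ✗, a type mismatch blocks all five
relevant: ✗, the type mismatch rejects it
unrestricted: ✗, not simply typable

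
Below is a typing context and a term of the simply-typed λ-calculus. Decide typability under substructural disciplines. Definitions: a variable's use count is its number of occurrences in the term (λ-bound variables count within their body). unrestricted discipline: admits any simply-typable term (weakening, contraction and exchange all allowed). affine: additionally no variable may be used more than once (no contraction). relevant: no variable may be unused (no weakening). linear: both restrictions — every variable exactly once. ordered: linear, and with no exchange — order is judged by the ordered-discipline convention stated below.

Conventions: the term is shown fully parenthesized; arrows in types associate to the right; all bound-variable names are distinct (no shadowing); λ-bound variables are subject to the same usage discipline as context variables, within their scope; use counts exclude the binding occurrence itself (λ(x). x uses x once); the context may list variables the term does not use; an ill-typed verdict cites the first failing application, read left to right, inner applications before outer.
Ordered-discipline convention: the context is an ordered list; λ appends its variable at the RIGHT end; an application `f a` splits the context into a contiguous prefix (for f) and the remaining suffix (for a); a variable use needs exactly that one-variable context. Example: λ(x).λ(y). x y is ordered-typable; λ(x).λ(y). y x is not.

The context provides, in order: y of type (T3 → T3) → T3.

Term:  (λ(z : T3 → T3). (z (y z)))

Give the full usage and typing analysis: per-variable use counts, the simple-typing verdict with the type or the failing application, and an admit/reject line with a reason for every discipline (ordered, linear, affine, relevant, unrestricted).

use counts: y: 1; z (bound): 2
left-to-right use order: z, y, z
typing: well-typed — term : (T3 → T3) → T3
ordered: ✗, repeated use of z ×2
linear: ✗, repeated use of z ×2
affine: ✗, repeated use of z ×2
relevant: ✓, at least one use each (y, z)
unrestricted: ✓, typability at (T3 → T3) → T3 is all that's needed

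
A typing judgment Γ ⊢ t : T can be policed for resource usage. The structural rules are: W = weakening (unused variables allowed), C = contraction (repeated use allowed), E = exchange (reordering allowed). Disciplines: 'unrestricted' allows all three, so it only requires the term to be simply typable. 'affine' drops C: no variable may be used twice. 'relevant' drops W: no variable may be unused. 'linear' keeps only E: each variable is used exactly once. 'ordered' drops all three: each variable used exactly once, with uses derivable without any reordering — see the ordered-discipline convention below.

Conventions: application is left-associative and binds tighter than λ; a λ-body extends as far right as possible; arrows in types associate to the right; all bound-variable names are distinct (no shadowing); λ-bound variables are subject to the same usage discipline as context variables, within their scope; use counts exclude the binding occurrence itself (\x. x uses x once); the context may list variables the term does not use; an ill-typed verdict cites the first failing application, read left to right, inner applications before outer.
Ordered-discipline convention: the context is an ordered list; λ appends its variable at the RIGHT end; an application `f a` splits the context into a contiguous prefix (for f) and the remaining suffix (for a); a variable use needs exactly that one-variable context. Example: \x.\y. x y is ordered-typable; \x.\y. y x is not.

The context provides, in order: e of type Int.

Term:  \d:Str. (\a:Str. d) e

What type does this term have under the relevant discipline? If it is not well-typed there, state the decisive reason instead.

not well-typed under relevant — the type mismatch rejects it
variable uses: e: 1; d [bound]: 1; a [bound]: 0
uses in reading order: d, e
typing: ill-typed: argument of type Int where Str is required
per-discipline verdicts: ordered ✗, linear ✗, affine ✗, relevant ✗, unrestricted ✗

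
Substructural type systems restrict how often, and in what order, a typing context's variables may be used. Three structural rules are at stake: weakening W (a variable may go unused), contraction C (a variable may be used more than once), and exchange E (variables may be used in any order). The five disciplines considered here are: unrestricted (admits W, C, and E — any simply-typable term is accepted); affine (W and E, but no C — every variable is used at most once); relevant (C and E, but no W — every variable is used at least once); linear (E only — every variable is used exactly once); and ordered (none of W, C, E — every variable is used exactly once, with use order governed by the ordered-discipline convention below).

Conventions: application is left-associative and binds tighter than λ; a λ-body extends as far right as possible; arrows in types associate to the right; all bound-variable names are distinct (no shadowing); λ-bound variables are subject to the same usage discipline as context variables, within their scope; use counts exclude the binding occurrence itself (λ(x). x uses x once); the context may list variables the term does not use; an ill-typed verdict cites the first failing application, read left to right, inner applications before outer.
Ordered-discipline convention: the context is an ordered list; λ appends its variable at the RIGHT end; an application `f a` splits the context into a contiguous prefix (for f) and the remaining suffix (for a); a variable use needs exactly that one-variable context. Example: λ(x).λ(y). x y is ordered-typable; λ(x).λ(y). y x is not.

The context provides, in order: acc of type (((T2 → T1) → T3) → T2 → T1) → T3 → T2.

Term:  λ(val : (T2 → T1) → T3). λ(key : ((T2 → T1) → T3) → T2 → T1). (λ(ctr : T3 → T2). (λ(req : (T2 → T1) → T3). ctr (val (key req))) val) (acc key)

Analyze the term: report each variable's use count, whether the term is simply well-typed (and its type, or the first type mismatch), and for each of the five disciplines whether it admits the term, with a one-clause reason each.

use counts: acc=1; val [bound]=2; key [bound]=2; ctr [bound]=1; req [bound]=1
left-to-right use order: ctr, val, key, req, val, acc, key
typing: well-typed — term : ((T2 → T1) → T3) → (((T2 → T1) → T3) → T2 → T1) → T2
ordered: ✗, uses contraction: val ×2, key ×2
linear: ✗, uses contraction: val ×2, key ×2
affine: ✗, uses contraction: val ×2, key ×2
relevant: ✓, acc, val, key, ctr, req: all used, weakening unneeded
unrestricted: ✓, typability at ((T2 → T1) → T3) → (((T2 → T1) → T3) → T2 → T1) → T2 is all that's needed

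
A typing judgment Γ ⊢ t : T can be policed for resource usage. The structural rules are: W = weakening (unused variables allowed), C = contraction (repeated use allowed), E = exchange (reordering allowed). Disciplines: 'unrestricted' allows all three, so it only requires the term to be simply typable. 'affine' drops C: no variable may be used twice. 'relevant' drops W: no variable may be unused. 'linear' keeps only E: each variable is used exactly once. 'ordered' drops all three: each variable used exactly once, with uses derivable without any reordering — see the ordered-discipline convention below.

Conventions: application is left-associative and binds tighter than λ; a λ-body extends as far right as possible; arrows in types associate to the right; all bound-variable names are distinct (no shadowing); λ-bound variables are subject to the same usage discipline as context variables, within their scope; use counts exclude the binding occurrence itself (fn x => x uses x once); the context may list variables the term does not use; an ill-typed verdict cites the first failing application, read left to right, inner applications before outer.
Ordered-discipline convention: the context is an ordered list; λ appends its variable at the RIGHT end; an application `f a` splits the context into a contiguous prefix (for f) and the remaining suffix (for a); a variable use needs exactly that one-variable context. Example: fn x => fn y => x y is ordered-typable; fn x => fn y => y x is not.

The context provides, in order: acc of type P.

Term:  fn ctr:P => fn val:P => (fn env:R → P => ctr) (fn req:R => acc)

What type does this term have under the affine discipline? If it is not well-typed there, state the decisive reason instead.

term : P → P → P
use counts: acc=1, ctr (λ-bound)=1, val (λ-bound)=0, env (λ-bound)=0, req (λ-bound)=0
use order (left to right): ctr, acc
typing: well-typed at P → P → P
all disciplines: ordered ✗ | linear ✗ | affine ✓ | relevant ✗ | unrestricted ✓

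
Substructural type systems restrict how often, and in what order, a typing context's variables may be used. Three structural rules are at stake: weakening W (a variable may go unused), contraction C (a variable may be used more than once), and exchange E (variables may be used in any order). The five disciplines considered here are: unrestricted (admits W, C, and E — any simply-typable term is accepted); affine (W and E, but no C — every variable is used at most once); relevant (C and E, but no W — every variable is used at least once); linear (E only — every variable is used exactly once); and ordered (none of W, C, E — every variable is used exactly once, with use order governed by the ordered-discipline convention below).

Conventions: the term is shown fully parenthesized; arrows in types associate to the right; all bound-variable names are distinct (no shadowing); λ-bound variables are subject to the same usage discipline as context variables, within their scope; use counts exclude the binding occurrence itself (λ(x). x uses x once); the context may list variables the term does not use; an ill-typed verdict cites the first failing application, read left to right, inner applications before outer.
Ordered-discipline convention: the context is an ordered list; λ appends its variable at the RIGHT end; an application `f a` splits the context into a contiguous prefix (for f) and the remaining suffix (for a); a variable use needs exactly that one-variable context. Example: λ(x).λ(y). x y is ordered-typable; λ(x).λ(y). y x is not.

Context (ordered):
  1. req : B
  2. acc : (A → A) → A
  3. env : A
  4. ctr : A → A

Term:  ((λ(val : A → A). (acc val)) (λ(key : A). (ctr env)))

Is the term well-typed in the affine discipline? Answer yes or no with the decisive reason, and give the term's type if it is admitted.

yes — none of req, acc, env, ctr, val, key used more than once; term : A
usage: req ×0; acc ×1; env ×1; ctr ×1; val (bound) ×1; key (bound) ×0
order of uses: acc, val, ctr, env
typing: well-typed — term : A
across the five disciplines: ordered ✗ | linear ✗ | affine ✓ | relevant ✗ | unrestricted ✓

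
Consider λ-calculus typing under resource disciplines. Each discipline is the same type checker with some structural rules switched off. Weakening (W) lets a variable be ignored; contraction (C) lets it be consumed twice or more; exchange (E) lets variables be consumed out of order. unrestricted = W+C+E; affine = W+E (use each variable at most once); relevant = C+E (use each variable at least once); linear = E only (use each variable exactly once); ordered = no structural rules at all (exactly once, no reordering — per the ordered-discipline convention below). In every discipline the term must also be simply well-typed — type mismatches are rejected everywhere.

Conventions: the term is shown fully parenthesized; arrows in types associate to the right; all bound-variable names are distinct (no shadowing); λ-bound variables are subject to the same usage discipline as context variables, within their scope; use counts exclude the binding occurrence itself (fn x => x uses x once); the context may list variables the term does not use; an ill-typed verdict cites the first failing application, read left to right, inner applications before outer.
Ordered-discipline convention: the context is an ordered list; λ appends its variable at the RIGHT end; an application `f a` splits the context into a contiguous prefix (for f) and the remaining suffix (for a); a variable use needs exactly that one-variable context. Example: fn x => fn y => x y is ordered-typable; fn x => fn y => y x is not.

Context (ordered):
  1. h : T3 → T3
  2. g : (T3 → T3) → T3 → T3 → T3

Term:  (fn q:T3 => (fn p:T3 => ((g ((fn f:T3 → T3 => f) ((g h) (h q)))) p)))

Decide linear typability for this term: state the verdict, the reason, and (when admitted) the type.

no — h ×2, g ×2 used more than once (contraction)
use counts: h: 2; g: 2; q [bound]: 1; p [bound]: 1; f [bound]: 1
left-to-right use order: g, f, g, h, h, q, p
typing: well-typed — term : T3 → T3 → T3 → T3
per-discipline verdicts: ordered ✗ · linear ✗ · affine ✗ · relevant ✓ · unrestricted ✓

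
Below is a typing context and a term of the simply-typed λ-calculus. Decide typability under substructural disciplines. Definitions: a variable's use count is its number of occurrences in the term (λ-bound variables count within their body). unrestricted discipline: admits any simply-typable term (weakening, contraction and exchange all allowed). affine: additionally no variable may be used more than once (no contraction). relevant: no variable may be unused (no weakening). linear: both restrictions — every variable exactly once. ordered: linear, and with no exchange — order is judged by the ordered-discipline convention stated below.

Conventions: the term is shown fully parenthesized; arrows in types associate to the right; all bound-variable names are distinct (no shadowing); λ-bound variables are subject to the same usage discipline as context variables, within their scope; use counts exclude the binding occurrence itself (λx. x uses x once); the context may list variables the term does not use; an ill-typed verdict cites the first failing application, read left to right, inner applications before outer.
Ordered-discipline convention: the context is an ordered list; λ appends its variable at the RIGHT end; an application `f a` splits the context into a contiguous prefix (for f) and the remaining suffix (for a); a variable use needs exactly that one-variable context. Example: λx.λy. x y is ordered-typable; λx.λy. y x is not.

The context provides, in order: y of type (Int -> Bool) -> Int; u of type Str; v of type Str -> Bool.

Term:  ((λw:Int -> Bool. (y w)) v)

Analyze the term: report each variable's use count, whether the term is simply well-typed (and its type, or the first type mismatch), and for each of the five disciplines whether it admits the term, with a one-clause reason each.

variable uses: y: 1, u: 0, v: 1, w (bound): 1
order of uses: y, w, v
typing: ill-typed: argument of type Str -> Bool where Int -> Bool is required
ordered ✗ (a type mismatch blocks all five)
linear ✗ (the type mismatch rejects it)
affine ✗ (not simply typable)
relevant ✗ (fails simple typing)
unrestricted ✗ (a type mismatch blocks all five)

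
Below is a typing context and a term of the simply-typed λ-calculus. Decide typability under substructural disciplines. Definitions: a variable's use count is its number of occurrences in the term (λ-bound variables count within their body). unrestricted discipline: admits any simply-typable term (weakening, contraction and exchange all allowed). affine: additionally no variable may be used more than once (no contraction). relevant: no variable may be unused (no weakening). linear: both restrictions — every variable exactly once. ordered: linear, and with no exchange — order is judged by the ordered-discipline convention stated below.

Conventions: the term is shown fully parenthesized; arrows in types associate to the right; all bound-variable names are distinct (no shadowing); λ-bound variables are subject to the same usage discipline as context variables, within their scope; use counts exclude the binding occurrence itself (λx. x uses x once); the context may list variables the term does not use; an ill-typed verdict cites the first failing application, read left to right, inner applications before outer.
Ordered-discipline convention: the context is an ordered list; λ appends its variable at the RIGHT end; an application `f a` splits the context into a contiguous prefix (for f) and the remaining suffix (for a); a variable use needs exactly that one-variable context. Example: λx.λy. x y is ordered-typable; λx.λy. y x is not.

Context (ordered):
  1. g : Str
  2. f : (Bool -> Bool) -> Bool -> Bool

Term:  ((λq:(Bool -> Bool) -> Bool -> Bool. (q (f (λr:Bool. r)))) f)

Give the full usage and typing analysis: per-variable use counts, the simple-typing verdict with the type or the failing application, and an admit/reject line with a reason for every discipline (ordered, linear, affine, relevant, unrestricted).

counts: g=0; f=2; q (λ-bound)=1; r (λ-bound)=1
left-to-right use order: q, f, r, f
typing: the term checks, with type Bool -> Bool
ordered: ✗, repeated use of f ×2; g left unused
linear: ✗, repeated use of f ×2; g left unused
affine: ✗, repeated use of f ×2
relevant: ✗, g left unused
unrestricted: ✓, simply typable at Bool -> Bool; W, C, E all held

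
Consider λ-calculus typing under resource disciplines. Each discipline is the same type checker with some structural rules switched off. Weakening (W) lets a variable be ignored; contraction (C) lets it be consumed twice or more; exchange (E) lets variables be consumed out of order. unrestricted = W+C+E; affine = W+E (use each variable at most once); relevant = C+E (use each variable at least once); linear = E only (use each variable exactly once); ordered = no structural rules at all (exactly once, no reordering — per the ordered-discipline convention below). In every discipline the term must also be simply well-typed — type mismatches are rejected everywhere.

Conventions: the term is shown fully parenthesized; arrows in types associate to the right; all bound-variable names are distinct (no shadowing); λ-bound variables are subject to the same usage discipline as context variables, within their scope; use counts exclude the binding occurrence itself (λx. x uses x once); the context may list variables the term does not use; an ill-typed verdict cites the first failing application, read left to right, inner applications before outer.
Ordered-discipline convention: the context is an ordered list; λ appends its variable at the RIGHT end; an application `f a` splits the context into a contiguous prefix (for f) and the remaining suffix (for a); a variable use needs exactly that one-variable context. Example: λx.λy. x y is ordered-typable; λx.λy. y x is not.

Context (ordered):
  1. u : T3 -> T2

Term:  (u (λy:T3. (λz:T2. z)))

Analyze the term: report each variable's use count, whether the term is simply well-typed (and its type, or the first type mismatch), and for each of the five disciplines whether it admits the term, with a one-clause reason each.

usage: u: 1, y [bound]: 0, z [bound]: 1
left-to-right use order: u, z
typing: ill-typed: a function awaiting T3 gets T3 -> T2 -> T2
ordered: ✗ — fails simple typing
linear: ✗ — a type mismatch blocks all five
affine: ✗ — the type mismatch rejects it
relevant: ✗ — not simply typable
unrestricted: ✗ — fails simple typing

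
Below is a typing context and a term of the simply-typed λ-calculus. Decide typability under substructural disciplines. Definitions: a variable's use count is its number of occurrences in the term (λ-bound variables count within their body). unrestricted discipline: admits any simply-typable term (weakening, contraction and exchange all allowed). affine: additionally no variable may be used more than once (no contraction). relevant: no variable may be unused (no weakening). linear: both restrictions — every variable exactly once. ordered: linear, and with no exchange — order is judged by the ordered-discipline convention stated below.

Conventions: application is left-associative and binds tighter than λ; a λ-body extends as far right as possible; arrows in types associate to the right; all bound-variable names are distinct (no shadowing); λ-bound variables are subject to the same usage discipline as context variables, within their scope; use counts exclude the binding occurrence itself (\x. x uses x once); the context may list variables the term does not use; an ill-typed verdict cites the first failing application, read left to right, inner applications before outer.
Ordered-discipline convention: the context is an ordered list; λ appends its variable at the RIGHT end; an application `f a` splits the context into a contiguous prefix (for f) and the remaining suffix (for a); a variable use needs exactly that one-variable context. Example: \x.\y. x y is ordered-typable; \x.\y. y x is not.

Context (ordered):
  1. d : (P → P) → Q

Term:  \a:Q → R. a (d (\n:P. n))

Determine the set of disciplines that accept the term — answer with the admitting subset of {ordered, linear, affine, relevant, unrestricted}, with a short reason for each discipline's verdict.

accepted by: linear, affine, relevant, unrestricted
use counts: d ×1; a (λ-bound) ×1; n (λ-bound) ×1
left-to-right use order: a, d, n
typing: well-typed — term : (Q → R) → R
ordered ✗ (no ordered split (uses run a, d, n))
linear ✓ (each of d, a, n used exactly once)
affine ✓ (d, a, n: no repeats, contraction unneeded)
relevant ✓ (none of d, a, n goes unused)
unrestricted ✓ (simply typable at (Q → R) → R; W, C, E all held)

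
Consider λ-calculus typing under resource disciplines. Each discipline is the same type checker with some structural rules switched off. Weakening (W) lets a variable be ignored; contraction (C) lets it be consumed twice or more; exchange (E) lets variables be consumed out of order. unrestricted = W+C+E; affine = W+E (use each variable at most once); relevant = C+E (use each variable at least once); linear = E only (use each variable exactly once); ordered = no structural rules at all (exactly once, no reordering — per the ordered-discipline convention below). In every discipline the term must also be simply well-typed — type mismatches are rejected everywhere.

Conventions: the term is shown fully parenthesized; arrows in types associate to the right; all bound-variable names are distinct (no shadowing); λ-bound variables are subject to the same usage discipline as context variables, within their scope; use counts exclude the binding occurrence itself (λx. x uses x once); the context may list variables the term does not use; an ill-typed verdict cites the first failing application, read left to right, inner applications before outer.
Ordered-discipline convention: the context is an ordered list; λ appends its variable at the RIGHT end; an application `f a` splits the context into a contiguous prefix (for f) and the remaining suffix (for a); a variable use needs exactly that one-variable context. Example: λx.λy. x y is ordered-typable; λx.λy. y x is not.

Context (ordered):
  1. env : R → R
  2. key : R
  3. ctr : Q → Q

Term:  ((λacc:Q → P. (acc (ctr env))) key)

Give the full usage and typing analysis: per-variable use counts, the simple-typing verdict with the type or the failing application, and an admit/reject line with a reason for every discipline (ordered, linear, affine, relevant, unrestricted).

usage: env: 1×; key: 1×; ctr: 1×; acc (λ-bound): 1×
order of uses: acc, ctr, env, key
typing: ill-typed: a function awaiting Q gets R → R
ordered: ✗ — not simply typable
linear: ✗ — fails simple typing
affine: ✗ — a type mismatch blocks all five
relevant: ✗ — the type mismatch rejects it
unrestricted: ✗ — not simply typable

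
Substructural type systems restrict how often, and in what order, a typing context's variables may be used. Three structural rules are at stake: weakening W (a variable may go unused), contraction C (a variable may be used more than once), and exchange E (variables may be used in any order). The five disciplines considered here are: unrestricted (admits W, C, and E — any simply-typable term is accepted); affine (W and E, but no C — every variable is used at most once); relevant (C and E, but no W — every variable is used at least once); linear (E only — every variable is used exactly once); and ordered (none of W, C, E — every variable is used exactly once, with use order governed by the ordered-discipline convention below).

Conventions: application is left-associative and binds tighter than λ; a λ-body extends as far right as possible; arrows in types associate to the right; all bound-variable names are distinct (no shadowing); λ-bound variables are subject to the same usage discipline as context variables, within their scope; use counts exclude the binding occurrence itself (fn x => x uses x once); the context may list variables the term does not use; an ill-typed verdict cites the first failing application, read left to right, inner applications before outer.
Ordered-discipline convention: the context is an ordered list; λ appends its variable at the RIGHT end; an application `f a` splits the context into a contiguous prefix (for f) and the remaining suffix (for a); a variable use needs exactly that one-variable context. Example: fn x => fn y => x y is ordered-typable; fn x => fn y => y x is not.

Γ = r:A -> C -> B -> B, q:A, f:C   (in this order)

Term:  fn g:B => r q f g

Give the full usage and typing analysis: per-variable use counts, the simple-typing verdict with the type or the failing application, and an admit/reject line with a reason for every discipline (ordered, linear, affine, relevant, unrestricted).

variable uses: r ×1, q ×1, f ×1, g (λ-bound) ×1
order of uses: r, q, f, g
typing: well-typed at B -> B
ordered: ✓, one use each (r, q, f, g); ordered split holds
linear: ✓, r, q, f, g: one use apiece
affine: ✓, r, q, f, g: no repeats, contraction unneeded
relevant: ✓, at least one use each (r, q, f, g)
unrestricted: ✓, simply typable at B -> B; W, C, E all held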